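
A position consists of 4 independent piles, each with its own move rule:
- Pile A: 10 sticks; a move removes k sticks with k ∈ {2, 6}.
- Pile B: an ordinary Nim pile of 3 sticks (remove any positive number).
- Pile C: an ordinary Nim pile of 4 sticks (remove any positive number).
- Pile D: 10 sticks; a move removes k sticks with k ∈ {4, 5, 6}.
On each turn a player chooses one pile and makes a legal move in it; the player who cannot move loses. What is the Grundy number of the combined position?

6

Grundy values for pile A (subtraction set {2, 6}):
g(0) = mex{} = 0
g(1) = mex{} = 0
g(2) = mex{0} = 1
g(3) = mex{0} = 1
g(4) = mex{1} = 0
g(5) = mex{1} = 0
g(6) = mex{0} = 1
g(7) = mex{0} = 1
g(8) = mex{1} = 0
g(9) = mex{1} = 0
g(10) = mex{0} = 1
So g(10) = 1.
Pile B is a plain Nim pile of size 3, so its Grundy value is 3.
Pile C is a plain Nim pile of size 4, so its Grundy value is 4.
Build the Grundy sequence for pile D with g(k) = mex{g(k−s) : s ∈ {4, 5, 6}, s ≤ k}:
k:     0  1  2  3  4  5  6  7  8  9 10
g(k):  0  0  0  0  1  1  1  1  2  2  0
So g(10) = 0.
By the Sprague-Grundy theorem, the Grundy value of a sum of independent games is the XOR of the component values.
Combined value = 1 XOR 3 XOR 4 XOR 0 = 6.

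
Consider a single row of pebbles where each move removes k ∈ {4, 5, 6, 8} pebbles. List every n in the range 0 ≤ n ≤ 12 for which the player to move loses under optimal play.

0, 1, 2, 3, 12

Grundy values for subtraction set {4, 5, 6, 8}:
k:     0  1  2  3  4  5  6  7  8  9 10 11 12
g(k):  0  0  0  0  1  1  1  1  2  2  2  2  0
The P-positions (g = 0) in 0..12 are 0, 1, 2, 3, 12.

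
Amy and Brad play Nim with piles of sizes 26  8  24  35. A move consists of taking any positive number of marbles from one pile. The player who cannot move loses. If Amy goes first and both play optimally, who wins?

Nim-sum: 26 ⊕ 8 ⊕ 24 ⊕ 35 = 41.
The nim-sum is 41 ≠ 0, so this is an N-position: the player to move can win; Amy has a winning move.

Amy wins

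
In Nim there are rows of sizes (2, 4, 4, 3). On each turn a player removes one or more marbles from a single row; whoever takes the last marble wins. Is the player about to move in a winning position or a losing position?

Winning position

Bitwise XOR of the heap sizes:
  010  (2)
  100  (4)
  100  (4)
  011  (3)
  ---
  001  (1)
The nim-sum is 1 ≠ 0, so this is an N-position: the player to move can win.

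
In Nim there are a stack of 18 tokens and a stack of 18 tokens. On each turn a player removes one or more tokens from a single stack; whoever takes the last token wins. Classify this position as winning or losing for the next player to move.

Compute the nim-sum pairwise:
18 ⊕ 18 = 0
The nim-sum is 0, so this is a P-position: the player to move is in a losing position under optimal play.

Losing position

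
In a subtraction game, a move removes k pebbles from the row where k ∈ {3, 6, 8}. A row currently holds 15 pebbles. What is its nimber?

1

Build the Grundy sequence with g(k) = mex{g(k−s) : s ∈ {3, 6, 8}, s ≤ k}:
k:     0  1  2  3  4  5  6  7  8  9 10 11 12 13 14 15
g(k):  0  0  0  1  1  1  2  2  2  3  3  0  0  0  1  1
So g(15) = 1.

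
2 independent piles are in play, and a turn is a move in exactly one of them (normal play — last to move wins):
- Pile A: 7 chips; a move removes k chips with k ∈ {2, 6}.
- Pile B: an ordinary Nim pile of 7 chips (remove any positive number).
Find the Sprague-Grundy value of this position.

Grundy values for pile A (subtraction set {2, 6}):
k:     0  1  2  3  4  5  6  7
g(k):  0  0  1  1  0  0  1  1
So g(7) = 1.
Pile B is a plain Nim pile of size 7, so its Grundy value is 7.
By the Sprague-Grundy theorem, the Grundy value of a sum of independent games is the XOR of the component values.
Combined value = 1 XOR 7 = 6.

6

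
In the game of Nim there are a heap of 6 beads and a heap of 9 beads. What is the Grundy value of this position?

15

Nim-sum: 6 ⊕ 9 = 15.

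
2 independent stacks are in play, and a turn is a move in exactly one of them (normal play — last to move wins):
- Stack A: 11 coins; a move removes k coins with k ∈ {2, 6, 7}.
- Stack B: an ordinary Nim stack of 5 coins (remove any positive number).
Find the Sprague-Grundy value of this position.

Grundy values for stack A (subtraction set {2, 6, 7}):
k:     0  1  2  3  4  5  6  7  8  9 10 11
g(k):  0  0  1  1  0  0  1  1  2  0  3  1
So g(11) = 1.
Stack B is a plain Nim stack of size 5, so its Grundy value is 5.
The value of a disjunctive sum is the nim-sum of the parts.
Combined value = 1 XOR 5 = 4.

4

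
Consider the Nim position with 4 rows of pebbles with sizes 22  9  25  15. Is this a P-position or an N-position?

N-position

Bitwise XOR of the heap sizes:
  10110  (22)
  01001  (9)
  11001  (25)
  01111  (15)
  -----
  01001  (9)
The nim-sum is 9 ≠ 0, so this is an N-position: the player to move can win.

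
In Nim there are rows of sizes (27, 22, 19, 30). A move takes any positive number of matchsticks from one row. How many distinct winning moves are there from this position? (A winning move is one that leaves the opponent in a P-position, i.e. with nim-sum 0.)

0

Compute the nim-sum pairwise:
27 ⊕ 22 = 13
13 ⊕ 19 = 30
30 ⊕ 30 = 0
The nim-sum is already 0, so every move leaves a nonzero nim-sum — there are no winning moves.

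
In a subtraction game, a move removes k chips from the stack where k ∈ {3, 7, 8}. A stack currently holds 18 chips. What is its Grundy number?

Compute g(0), g(1), … for moves {3, 7, 8}:
k:     0  1  2  3  4  5  6  7  8  9 10 11 12 13 14 15 16 17 18
g(k):  0  0  0  1  1  1  0  2  2  1  3  0  0  2  1  1  0  0  2
So g(18) = 2.

2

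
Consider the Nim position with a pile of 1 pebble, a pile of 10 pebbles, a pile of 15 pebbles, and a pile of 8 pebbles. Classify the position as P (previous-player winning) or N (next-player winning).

N-position

Bitwise XOR of the heap sizes:
  0001  (1)
  1010  (10)
  1111  (15)
  1000  (8)
  ----
  1100  (12)
The nim-sum is 12 ≠ 0, so this is an N-position: the player to move can win.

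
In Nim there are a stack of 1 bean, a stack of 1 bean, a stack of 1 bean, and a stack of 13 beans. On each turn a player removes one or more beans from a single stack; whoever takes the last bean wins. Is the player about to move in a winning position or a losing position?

Winning position

Bitwise XOR of the heap sizes:
  0001  (1)
  0001  (1)
  0001  (1)
  1101  (13)
  ----
  1100  (12)
The nim-sum is 12 ≠ 0, so this is an N-position: the player to move can win.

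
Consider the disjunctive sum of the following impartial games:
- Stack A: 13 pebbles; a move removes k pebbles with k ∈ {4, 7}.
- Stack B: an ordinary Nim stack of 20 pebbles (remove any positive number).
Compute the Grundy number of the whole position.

20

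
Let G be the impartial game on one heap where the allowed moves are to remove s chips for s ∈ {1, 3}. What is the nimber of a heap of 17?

1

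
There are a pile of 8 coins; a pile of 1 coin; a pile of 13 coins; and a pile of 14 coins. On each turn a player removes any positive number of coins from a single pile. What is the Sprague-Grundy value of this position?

10

Bitwise XOR of the heap sizes:
  1000  (8)
  0001  (1)
  1101  (13)
  1110  (14)
  ----
  1010  (10)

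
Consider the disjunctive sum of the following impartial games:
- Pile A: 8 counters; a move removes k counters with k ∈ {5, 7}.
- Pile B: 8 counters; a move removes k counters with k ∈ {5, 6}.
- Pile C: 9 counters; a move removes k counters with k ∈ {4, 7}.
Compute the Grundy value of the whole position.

2

Grundy values for pile A (subtraction set {5, 7}):
k:     0  1  2  3  4  5  6  7  8
g(k):  0  0  0  0  0  1  1  1  1
So g(8) = 1.
Grundy values for pile B (subtraction set {5, 6}):
g(0) = mex{} = 0
g(1) = mex{} = 0
g(2) = mex{} = 0
g(3) = mex{} = 0
g(4) = mex{} = 0
g(5) = mex{0} = 1
g(6) = mex{0} = 1
g(7) = mex{0} = 1
g(8) = mex{0} = 1
So g(8) = 1.
For pile C, compute g(0), g(1), … with moves {4, 7}:
k:     0  1  2  3  4  5  6  7  8  9
g(k):  0  0  0  0  1  1  1  1  2  2
So g(9) = 2.
By the Sprague-Grundy theorem, the Grundy value of a sum of independent games is the XOR of the component values.
Combined value = 1 ⊕ 1 ⊕ 2 = 2.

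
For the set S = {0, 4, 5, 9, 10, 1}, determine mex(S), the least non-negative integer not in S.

The values 0, 1 are all present; 2 is the first non-negative integer missing from the set.

2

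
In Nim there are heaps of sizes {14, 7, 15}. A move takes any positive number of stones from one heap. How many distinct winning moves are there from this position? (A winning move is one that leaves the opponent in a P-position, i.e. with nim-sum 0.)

Nim-sum: 14 ^ 7 ^ 15 = 6.
The overall nim-sum is X = 6. A heap of size p has a winning move iff p XOR X < p (reduce it to p XOR X).
  14: 14 XOR 6 = 8 < 14 — winning move (to 8).
  7: 7 XOR 6 = 1 < 7 — winning move (to 1).
  15: 15 XOR 6 = 9 < 15 — winning move (to 9).
That gives 3 winning moves.

3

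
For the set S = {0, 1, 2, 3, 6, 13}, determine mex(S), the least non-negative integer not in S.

4

The values 0, 1, 2, 3 are all present; 4 is the first non-negative integer missing from the set.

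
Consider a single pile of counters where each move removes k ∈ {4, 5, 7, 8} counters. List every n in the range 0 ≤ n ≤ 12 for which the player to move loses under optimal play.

0, 1, 2, 3, 12

Compute g(0), g(1), … for moves {4, 5, 7, 8}:
g(0) = mex{} = 0
g(1) = mex{} = 0
g(2) = mex{} = 0
g(3) = mex{} = 0
g(4) = mex{0} = 1
g(5) = mex{0} = 1
g(6) = mex{0} = 1
g(7) = mex{0} = 1
g(8) = mex{0,1} = 2
g(9) = mex{0,1} = 2
g(10) = mex{0,1} = 2
g(11) = mex{0,1} = 2
g(12) = mex{1,2} = 0
The P-positions (g = 0) in 0..12 are 0, 1, 2, 3, 12.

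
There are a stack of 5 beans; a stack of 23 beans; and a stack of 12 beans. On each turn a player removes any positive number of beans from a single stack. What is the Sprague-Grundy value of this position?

30

Write each in binary and XOR column by column:
  00101  (5)
  10111  (23)
  01100  (12)
  -----
  11110  (30)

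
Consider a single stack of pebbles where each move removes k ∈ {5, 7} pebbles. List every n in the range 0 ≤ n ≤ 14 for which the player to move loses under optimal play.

0, 1, 2, 3, 4, 12, 13, 14

Compute g(0), g(1), … for moves {5, 7}:
g(0) = mex{} = 0
g(1) = mex{} = 0
g(2) = mex{} = 0
g(3) = mex{} = 0
g(4) = mex{} = 0
g(5) = mex{0} = 1
g(6) = mex{0} = 1
g(7) = mex{0} = 1
g(8) = mex{0} = 1
g(9) = mex{0} = 1
g(10) = mex{0,1} = 2
g(11) = mex{0,1} = 2
g(12) = mex{1} = 0
g(13) = mex{1} = 0
g(14) = mex{1} = 0
The P-positions (g = 0) in 0..14 are 0, 1, 2, 3, 4, 12, 13, 14.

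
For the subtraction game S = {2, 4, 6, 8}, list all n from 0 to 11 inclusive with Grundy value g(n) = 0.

Grundy values for subtraction set {2, 4, 6, 8}:
k:     0  1  2  3  4  5  6  7  8  9 10 11
g(k):  0  0  1  1  2  2  3  3  4  4  0  0
The P-positions (g = 0) in 0..11 are 0, 1, 10, 11.

0, 1, 10, 11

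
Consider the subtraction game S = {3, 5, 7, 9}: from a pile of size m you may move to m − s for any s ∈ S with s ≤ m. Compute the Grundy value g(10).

3

Grundy values for subtraction set {3, 5, 7, 9}:
g(0) = mex{} = 0
g(1) = mex{} = 0
g(2) = mex{} = 0
g(3) = mex{0} = 1
g(4) = mex{0} = 1
g(5) = mex{0} = 1
g(6) = mex{0,1} = 2
g(7) = mex{0,1} = 2
g(8) = mex{0,1} = 2
g(9) = mex{0,1,2} = 3
g(10) = mex{0,1,2} = 3
So g(10) = 3.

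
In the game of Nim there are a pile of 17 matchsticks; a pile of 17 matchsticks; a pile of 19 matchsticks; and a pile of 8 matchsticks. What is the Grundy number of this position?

Compute the nim-sum pairwise:
17 ^ 17 = 0
0 ^ 19 = 19
19 ^ 8 = 27

27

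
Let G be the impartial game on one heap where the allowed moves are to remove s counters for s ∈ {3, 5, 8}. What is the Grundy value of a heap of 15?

1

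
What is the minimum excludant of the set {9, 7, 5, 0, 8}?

1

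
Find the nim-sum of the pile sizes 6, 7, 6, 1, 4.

2

Compute the nim-sum pairwise:
6 ^ 7 = 1
1 ^ 6 = 7
7 ^ 1 = 6
6 ^ 4 = 2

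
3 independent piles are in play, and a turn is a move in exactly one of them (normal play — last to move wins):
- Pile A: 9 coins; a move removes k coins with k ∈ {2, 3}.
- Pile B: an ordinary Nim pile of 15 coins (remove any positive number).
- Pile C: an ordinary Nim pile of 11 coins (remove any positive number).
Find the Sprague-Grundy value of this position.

For pile A, compute g(0), g(1), … with moves {2, 3}:
g(0) = mex{} = 0
g(1) = mex{} = 0
g(2) = mex{0} = 1
g(3) = mex{0} = 1
g(4) = mex{0,1} = 2
g(5) = mex{1} = 0
g(6) = mex{1,2} = 0
g(7) = mex{0,2} = 1
g(8) = mex{0} = 1
g(9) = mex{0,1} = 2
So g(9) = 2.
Pile B is a plain Nim pile of size 15, so its Grundy value is 15.
Pile C is a plain Nim pile of size 11, so its Grundy value is 11.
By the Sprague-Grundy theorem, the Grundy value of a sum of independent games is the XOR of the component values.
Combined value = 2 XOR 15 XOR 11 = 6.

6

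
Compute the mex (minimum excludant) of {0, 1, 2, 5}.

3

The values 0, 1, 2 are all present; 3 is the first non-negative integer missing from the set.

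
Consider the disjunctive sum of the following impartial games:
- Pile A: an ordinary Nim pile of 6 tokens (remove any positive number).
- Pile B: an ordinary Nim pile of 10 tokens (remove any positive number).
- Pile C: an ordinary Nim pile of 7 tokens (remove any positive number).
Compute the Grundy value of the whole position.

11

Pile A is a plain Nim pile of size 6, so its Grundy value is 6.
Pile B is a plain Nim pile of size 10, so its Grundy value is 10.
Pile C is a plain Nim pile of size 7, so its Grundy value is 7.
The value of a disjunctive sum is the nim-sum of the parts.
Combined value = 6 ⊕ 10 ⊕ 7 = 11.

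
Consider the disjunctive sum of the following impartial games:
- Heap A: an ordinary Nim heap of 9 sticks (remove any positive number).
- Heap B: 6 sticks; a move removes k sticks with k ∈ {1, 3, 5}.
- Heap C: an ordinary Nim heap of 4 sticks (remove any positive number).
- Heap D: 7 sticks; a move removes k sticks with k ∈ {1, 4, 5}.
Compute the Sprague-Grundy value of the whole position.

Heap A is a plain Nim heap of size 9, so its Grundy value is 9.
Build the Grundy sequence for heap B with g(k) = mex{g(k−s) : s ∈ {1, 3, 5}, s ≤ k}:
k:     0  1  2  3  4  5  6
g(k):  0  1  0  1  0  1  0
So g(6) = 0.
Heap C is a plain Nim heap of size 4, so its Grundy value is 4.
Grundy values for heap D (subtraction set {1, 4, 5}):
g(0) = mex{} = 0
g(1) = mex{0} = 1
g(2) = mex{1} = 0
g(3) = mex{0} = 1
g(4) = mex{0,1} = 2
g(5) = mex{0,1,2} = 3
g(6) = mex{0,1,3} = 2
g(7) = mex{0,1,2} = 3
So g(7) = 3.
The value of a disjunctive sum is the nim-sum of the parts.
Combined value = 9 XOR 0 XOR 4 XOR 3 = 14.

14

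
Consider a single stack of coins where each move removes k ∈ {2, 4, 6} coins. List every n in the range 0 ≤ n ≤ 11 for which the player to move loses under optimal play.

Compute g(0), g(1), … for moves {2, 4, 6}:
g(0) = mex{} = 0
g(1) = mex{} = 0
g(2) = mex{0} = 1
g(3) = mex{0} = 1
g(4) = mex{0,1} = 2
g(5) = mex{0,1} = 2
g(6) = mex{0,1,2} = 3
g(7) = mex{0,1,2} = 3
g(8) = mex{1,2,3} = 0
g(9) = mex{1,2,3} = 0
g(10) = mex{0,2,3} = 1
g(11) = mex{0,2,3} = 1
The P-positions (g = 0) in 0..11 are 0, 1, 8, 9.

0, 1, 8, 9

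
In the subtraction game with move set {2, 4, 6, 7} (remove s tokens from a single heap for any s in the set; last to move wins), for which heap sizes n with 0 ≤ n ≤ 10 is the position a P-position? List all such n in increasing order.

Build the Grundy sequence with g(k) = mex{g(k−s) : s ∈ {2, 4, 6, 7}, s ≤ k}:
g(0) = mex{} = 0
g(1) = mex{} = 0
g(2) = mex{0} = 1
g(3) = mex{0} = 1
g(4) = mex{0,1} = 2
g(5) = mex{0,1} = 2
g(6) = mex{0,1,2} = 3
g(7) = mex{0,1,2} = 3
g(8) = mex{0,1,2,3} = 4
g(9) = mex{1,2,3} = 0
g(10) = mex{1,2,3,4} = 0
The P-positions (g = 0) in 0..10 are 0, 1, 9, 10.

0, 1, 9, 10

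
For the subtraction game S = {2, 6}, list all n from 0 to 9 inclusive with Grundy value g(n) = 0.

0, 1, 4, 5, 8, 9

Grundy values for subtraction set {2, 6}:
g(0) = mex{} = 0
g(1) = mex{} = 0
g(2) = mex{0} = 1
g(3) = mex{0} = 1
g(4) = mex{1} = 0
g(5) = mex{1} = 0
g(6) = mex{0} = 1
g(7) = mex{0} = 1
g(8) = mex{1} = 0
g(9) = mex{1} = 0
The P-positions (g = 0) in 0..9 are 0, 1, 4, 5, 8, 9.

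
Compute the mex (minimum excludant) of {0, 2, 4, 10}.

0 is in the set but 1 is not, so the mex is 1.

1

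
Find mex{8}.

0 is not in the set, so the mex is 0.

0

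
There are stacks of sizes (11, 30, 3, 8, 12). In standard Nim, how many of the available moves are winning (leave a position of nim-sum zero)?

1

Compute the nim-sum pairwise:
11 ^ 30 = 21
21 ^ 3 = 22
22 ^ 8 = 30
30 ^ 12 = 18
The overall nim-sum is X = 18. A stack of size p has a winning move iff p XOR X < p (reduce it to p XOR X).
  11: 11 XOR 18 = 25 ≥ 11 — no move.
  30: 30 XOR 18 = 12 < 30 — winning move (to 12).
  3: 3 XOR 18 = 17 ≥ 3 — no move.
  8: 8 XOR 18 = 26 ≥ 8 — no move.
  12: 12 XOR 18 = 30 ≥ 12 — no move.
That gives 1 winning move.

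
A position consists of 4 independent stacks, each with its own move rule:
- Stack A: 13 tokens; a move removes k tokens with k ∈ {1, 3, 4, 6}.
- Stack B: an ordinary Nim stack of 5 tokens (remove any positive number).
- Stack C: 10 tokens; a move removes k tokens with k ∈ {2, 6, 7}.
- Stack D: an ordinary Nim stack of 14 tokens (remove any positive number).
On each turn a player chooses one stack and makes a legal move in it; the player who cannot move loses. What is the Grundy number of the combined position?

10

For stack A, compute g(0), g(1), … with moves {1, 3, 4, 6}:
k:     0  1  2  3  4  5  6  7  8  9 10 11 12 13
g(k):  0  1  0  1  2  3  2  0  1  0  1  2  3  2
So g(13) = 2.
Stack B is a plain Nim stack of size 5, so its Grundy value is 5.
For stack C, compute g(0), g(1), … with moves {2, 6, 7}:
k:     0  1  2  3  4  5  6  7  8  9 10
g(k):  0  0  1  1  0  0  1  1  2  0  3
So g(10) = 3.
Stack D is a plain Nim stack of size 14, so its Grundy value is 14.
The value of a disjunctive sum is the nim-sum of the parts.
Combined value = 2 ⊕ 5 ⊕ 3 ⊕ 14 = 10.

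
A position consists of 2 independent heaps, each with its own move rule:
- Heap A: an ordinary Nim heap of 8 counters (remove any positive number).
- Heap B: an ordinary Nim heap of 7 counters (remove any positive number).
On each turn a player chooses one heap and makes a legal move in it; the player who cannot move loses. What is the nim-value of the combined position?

15

Heap A is a plain Nim heap of size 8, so its Grundy value is 8.
Heap B is a plain Nim heap of size 7, so its Grundy value is 7.
The value of a disjunctive sum is the nim-sum of the parts.
Combined value = 8 ⊕ 7 = 15.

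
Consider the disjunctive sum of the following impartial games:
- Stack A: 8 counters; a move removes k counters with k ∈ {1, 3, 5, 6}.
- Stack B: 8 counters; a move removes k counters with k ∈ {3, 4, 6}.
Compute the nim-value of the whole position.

For stack A, compute g(0), g(1), … with moves {1, 3, 5, 6}:
g(0) = mex{} = 0
g(1) = mex{0} = 1
g(2) = mex{1} = 0
g(3) = mex{0} = 1
g(4) = mex{1} = 0
g(5) = mex{0} = 1
g(6) = mex{0,1} = 2
g(7) = mex{0,1,2} = 3
g(8) = mex{0,1,3} = 2
So g(8) = 2.
For stack B, compute g(0), g(1), … with moves {3, 4, 6}:
g(0) = mex{} = 0
g(1) = mex{} = 0
g(2) = mex{} = 0
g(3) = mex{0} = 1
g(4) = mex{0} = 1
g(5) = mex{0} = 1
g(6) = mex{0,1} = 2
g(7) = mex{0,1} = 2
g(8) = mex{0,1} = 2
So g(8) = 2.
The value of a disjunctive sum is the nim-sum of the parts.
Combined value = 2 ⊕ 2 = 0.

0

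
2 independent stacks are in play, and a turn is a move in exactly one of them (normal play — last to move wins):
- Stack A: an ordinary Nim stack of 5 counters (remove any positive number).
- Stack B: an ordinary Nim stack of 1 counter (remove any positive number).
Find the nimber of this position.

Stack A is a plain Nim stack of size 5, so its Grundy value is 5.
Stack B is a plain Nim stack of size 1, so its Grundy value is 1.
The value of a disjunctive sum is the nim-sum of the parts.
Combined value = 5 XOR 1 = 4.

4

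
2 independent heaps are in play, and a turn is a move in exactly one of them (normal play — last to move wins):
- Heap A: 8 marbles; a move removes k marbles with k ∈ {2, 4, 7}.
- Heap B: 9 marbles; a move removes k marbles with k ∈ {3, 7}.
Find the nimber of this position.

0

For heap A, compute g(0), g(1), … with moves {2, 4, 7}:
g(0) = mex{} = 0
g(1) = mex{} = 0
g(2) = mex{0} = 1
g(3) = mex{0} = 1
g(4) = mex{0,1} = 2
g(5) = mex{0,1} = 2
g(6) = mex{1,2} = 0
g(7) = mex{0,1,2} = 3
g(8) = mex{0,2} = 1
So g(8) = 1.
Build the Grundy sequence for heap B with g(k) = mex{g(k−s) : s ∈ {3, 7}, s ≤ k}:
k:     0  1  2  3  4  5  6  7  8  9
g(k):  0  0  0  1  1  1  0  2  2  1
So g(9) = 1.
The value of a disjunctive sum is the nim-sum of the parts.
Combined value = 1 XOR 1 = 0.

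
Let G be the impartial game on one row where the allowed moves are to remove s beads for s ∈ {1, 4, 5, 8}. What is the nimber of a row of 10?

1

Compute g(0), g(1), … for moves {1, 4, 5, 8}:
k:     0  1  2  3  4  5  6  7  8  9 10
g(k):  0  1  0  1  2  3  2  3  4  0  1
So g(10) = 1.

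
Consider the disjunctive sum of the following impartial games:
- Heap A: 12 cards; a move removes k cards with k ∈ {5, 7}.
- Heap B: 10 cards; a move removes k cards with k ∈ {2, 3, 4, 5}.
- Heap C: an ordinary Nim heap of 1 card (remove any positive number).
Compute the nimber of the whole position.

For heap A, compute g(0), g(1), … with moves {5, 7}:
k:     0  1  2  3  4  5  6  7  8  9 10 11 12
g(k):  0  0  0  0  0  1  1  1  1  1  2  2  0
So g(12) = 0.
For heap B, compute g(0), g(1), … with moves {2, 3, 4, 5}:
k:     0  1  2  3  4  5  6  7  8  9 10
g(k):  0  0  1  1  2  2  3  0  0  1  1
So g(10) = 1.
Heap C is a plain Nim heap of size 1, so its Grundy value is 1.
The value of a disjunctive sum is the nim-sum of the parts.
Combined value = 0 ⊕ 1 ⊕ 1 = 0.

0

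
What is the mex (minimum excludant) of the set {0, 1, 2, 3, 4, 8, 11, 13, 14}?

5

The values 0, 1, 2, 3, 4 are all present; 5 is the first non-negative integer missing from the set.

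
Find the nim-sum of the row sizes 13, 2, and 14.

1

Nim-sum: 13 ^ 2 ^ 14 = 1.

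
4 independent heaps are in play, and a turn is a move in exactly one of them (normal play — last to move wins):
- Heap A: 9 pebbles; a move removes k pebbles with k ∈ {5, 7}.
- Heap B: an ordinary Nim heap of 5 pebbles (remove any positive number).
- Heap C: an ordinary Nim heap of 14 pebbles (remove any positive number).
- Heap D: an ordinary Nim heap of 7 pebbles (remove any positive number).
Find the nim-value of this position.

For heap A, compute g(0), g(1), … with moves {5, 7}:
g(0) = mex{} = 0
g(1) = mex{} = 0
g(2) = mex{} = 0
g(3) = mex{} = 0
g(4) = mex{} = 0
g(5) = mex{0} = 1
g(6) = mex{0} = 1
g(7) = mex{0} = 1
g(8) = mex{0} = 1
g(9) = mex{0} = 1
So g(9) = 1.
Heap B is a plain Nim heap of size 5, so its Grundy value is 5.
Heap C is a plain Nim heap of size 14, so its Grundy value is 14.
Heap D is a plain Nim heap of size 7, so its Grundy value is 7.
By the Sprague-Grundy theorem, the Grundy value of a sum of independent games is the XOR of the component values.
Combined value = 1 ⊕ 5 ⊕ 14 ⊕ 7 = 13.

13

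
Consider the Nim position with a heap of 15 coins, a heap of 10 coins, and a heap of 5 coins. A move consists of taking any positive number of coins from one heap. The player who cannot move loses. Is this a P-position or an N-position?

In binary:
  1111  (15)
  1010  (10)
  0101  (5)
  ----
  0000  (0)
The nim-sum is 0, so this is a P-position: the player to move is in a losing position under optimal play.

P-position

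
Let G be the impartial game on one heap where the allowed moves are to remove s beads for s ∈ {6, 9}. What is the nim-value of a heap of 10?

1

Grundy values for subtraction set {6, 9}:
g(0) = mex{} = 0
g(1) = mex{} = 0
g(2) = mex{} = 0
g(3) = mex{} = 0
g(4) = mex{} = 0
g(5) = mex{} = 0
g(6) = mex{0} = 1
g(7) = mex{0} = 1
g(8) = mex{0} = 1
g(9) = mex{0} = 1
g(10) = mex{0} = 1
So g(10) = 1.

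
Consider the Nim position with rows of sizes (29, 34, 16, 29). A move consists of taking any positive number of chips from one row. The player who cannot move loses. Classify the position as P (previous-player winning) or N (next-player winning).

N-position

Nim-sum: 29 ^ 34 ^ 16 ^ 29 = 50.
The nim-sum is 50 ≠ 0, so this is an N-position: the player to move can win.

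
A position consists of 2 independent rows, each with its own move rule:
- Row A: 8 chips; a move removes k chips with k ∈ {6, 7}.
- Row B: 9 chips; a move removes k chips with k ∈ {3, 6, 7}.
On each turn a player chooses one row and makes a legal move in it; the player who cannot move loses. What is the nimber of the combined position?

Grundy values for row A (subtraction set {6, 7}):
k:     0  1  2  3  4  5  6  7  8
g(k):  0  0  0  0  0  0  1  1  1
So g(8) = 1.
Build the Grundy sequence for row B with g(k) = mex{g(k−s) : s ∈ {3, 6, 7}, s ≤ k}:
k:     0  1  2  3  4  5  6  7  8  9
g(k):  0  0  0  1  1  1  2  2  2  3
So g(9) = 3.
By the Sprague-Grundy theorem, the Grundy value of a sum of independent games is the XOR of the component values.
Combined value = 1 XOR 3 = 2.

2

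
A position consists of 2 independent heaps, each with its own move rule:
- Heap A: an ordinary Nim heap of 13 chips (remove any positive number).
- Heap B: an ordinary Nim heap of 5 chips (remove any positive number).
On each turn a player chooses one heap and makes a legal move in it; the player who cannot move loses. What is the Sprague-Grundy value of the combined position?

8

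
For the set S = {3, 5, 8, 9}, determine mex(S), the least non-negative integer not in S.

0

0 is not in the set, so the mex is 0.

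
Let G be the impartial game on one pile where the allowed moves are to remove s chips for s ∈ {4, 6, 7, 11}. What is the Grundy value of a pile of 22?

1

Build the Grundy sequence with g(k) = mex{g(k−s) : s ∈ {4, 6, 7, 11}, s ≤ k}:
k:     0  1  2  3  4  5  6  7  8  9 10 11 12 13 14 15 16 17 18 19 20 21 22
g(k):  0  0  0  0  1  1  1  1  2  2  2  2  3  3  3  0  0  0  0  1  1  1  1
So g(22) = 1.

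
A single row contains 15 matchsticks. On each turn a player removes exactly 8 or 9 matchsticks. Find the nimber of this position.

1

Build the Grundy sequence with g(k) = mex{g(k−s) : s ∈ {8, 9}, s ≤ k}:
k:     0  1  2  3  4  5  6  7  8  9 10 11 12 13 14 15
g(k):  0  0  0  0  0  0  0  0  1  1  1  1  1  1  1  1
So g(15) = 1.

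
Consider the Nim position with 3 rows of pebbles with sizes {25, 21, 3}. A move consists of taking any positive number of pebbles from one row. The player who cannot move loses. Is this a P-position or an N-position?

N-position

Compute the nim-sum pairwise:
25 XOR 21 = 12
12 XOR 3 = 15
The nim-sum is 15 ≠ 0, so this is an N-position: the player to move can win.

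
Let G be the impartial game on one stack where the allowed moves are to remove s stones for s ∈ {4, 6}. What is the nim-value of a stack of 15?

Grundy values for subtraction set {4, 6}:
k:     0  1  2  3  4  5  6  7  8  9 10 11 12 13 14 15
g(k):  0  0  0  0  1  1  1  1  2  2  0  0  0  0  1  1
So g(15) = 1.

1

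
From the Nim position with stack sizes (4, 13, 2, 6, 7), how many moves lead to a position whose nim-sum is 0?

Nim-sum: 4 ⊕ 13 ⊕ 2 ⊕ 6 ⊕ 7 = 10.
The overall nim-sum is X = 10. A stack of size p has a winning move iff p XOR X < p (reduce it to p XOR X).
  4: 4 XOR 10 = 14 ≥ 4 — no move.
  13: 13 XOR 10 = 7 < 13 — winning move (to 7).
  2: 2 XOR 10 = 8 ≥ 2 — no move.
  6: 6 XOR 10 = 12 ≥ 6 — no move.
  7: 7 XOR 10 = 13 ≥ 7 — no move.
That gives 1 winning move.

1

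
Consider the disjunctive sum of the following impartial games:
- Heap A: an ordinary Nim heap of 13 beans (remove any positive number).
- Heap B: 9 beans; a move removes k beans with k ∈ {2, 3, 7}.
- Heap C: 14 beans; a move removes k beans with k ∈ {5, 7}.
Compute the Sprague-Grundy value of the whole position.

15

Heap A is a plain Nim heap of size 13, so its Grundy value is 13.
Build the Grundy sequence for heap B with g(k) = mex{g(k−s) : s ∈ {2, 3, 7}, s ≤ k}:
k:     0  1  2  3  4  5  6  7  8  9
g(k):  0  0  1  1  2  0  0  1  1  2
So g(9) = 2.
Grundy values for heap C (subtraction set {5, 7}):
k:     0  1  2  3  4  5  6  7  8  9 10 11 12 13 14
g(k):  0  0  0  0  0  1  1  1  1  1  2  2  0  0  0
So g(14) = 0.
By the Sprague-Grundy theorem, the Grundy value of a sum of independent games is the XOR of the component values.
Combined value = 13 XOR 2 XOR 0 = 15.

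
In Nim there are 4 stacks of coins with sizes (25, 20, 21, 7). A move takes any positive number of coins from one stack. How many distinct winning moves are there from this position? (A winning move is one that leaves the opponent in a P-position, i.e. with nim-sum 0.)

3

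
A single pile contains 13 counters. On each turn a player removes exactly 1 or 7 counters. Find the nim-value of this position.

Compute g(0), g(1), … for moves {1, 7}:
k:     0  1  2  3  4  5  6  7  8  9 10 11 12 13
g(k):  0  1  0  1  0  1  0  1  0  1  0  1  0  1
So g(13) = 1.

1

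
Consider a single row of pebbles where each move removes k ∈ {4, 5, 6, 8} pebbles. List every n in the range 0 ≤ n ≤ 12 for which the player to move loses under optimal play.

0, 1, 2, 3, 12

Grundy values for subtraction set {4, 5, 6, 8}:
k:     0  1  2  3  4  5  6  7  8  9 10 11 12
g(k):  0  0  0  0  1  1  1  1  2  2  2  2  0
The P-positions (g = 0) in 0..12 are 0, 1, 2, 3, 12.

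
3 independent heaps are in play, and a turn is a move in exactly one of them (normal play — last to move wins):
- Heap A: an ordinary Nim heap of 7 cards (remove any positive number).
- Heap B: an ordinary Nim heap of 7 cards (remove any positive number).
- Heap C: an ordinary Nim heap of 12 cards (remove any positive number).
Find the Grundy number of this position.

Heap A is a plain Nim heap of size 7, so its Grundy value is 7.
Heap B is a plain Nim heap of size 7, so its Grundy value is 7.
Heap C is a plain Nim heap of size 12, so its Grundy value is 12.
The value of a disjunctive sum is the nim-sum of the parts.
Combined value = 7 ⊕ 7 ⊕ 12 = 12.

12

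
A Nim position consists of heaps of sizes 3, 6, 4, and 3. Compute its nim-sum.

Nim-sum: 3 XOR 6 XOR 4 XOR 3 = 2.

2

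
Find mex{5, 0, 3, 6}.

0 is in the set but 1 is not, so the mex is 1.

1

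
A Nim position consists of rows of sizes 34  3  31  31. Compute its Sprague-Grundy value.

Nim-sum: 34 ^ 3 ^ 31 ^ 31 = 33.

33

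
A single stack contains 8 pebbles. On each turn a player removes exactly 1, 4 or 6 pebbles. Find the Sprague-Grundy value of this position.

1

Build the Grundy sequence with g(k) = mex{g(k−s) : s ∈ {1, 4, 6}, s ≤ k}:
k:     0  1  2  3  4  5  6  7  8
g(k):  0  1  0  1  2  0  1  0  1
So g(8) = 1.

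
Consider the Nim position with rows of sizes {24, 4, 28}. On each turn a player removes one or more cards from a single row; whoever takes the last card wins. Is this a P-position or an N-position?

P-position

Nim-sum: 24 ^ 4 ^ 28 = 0.
The nim-sum is 0, so this is a P-position: the player to move is in a losing position under optimal play.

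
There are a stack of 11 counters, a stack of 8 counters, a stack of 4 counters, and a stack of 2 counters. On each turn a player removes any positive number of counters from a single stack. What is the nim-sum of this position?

Nim-sum: 11 ^ 8 ^ 4 ^ 2 = 5.

5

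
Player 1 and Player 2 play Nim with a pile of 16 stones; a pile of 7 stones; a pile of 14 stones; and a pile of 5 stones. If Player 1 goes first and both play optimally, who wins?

Compute the nim-sum pairwise:
16 XOR 7 = 23
23 XOR 14 = 25
25 XOR 5 = 28
The nim-sum is 28 ≠ 0, so this is an N-position: the player to move can win; Player 1 has a winning move.

Player 1 wins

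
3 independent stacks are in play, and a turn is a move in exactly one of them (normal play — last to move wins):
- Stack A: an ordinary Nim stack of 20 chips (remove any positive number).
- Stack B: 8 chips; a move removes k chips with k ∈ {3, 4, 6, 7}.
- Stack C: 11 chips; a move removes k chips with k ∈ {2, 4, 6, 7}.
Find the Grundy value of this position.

Stack A is a plain Nim stack of size 20, so its Grundy value is 20.
For stack B, compute g(0), g(1), … with moves {3, 4, 6, 7}:
g(0) = mex{} = 0
g(1) = mex{} = 0
g(2) = mex{} = 0
g(3) = mex{0} = 1
g(4) = mex{0} = 1
g(5) = mex{0} = 1
g(6) = mex{0,1} = 2
g(7) = mex{0,1} = 2
g(8) = mex{0,1} = 2
So g(8) = 2.
Build the Grundy sequence for stack C with g(k) = mex{g(k−s) : s ∈ {2, 4, 6, 7}, s ≤ k}:
g(0) = mex{} = 0
g(1) = mex{} = 0
g(2) = mex{0} = 1
g(3) = mex{0} = 1
g(4) = mex{0,1} = 2
g(5) = mex{0,1} = 2
g(6) = mex{0,1,2} = 3
g(7) = mex{0,1,2} = 3
g(8) = mex{0,1,2,3} = 4
g(9) = mex{1,2,3} = 0
g(10) = mex{1,2,3,4} = 0
g(11) = mex{0,2,3} = 1
So g(11) = 1.
By the Sprague-Grundy theorem, the Grundy value of a sum of independent games is the XOR of the component values.
Combined value = 20 XOR 2 XOR 1 = 23.

23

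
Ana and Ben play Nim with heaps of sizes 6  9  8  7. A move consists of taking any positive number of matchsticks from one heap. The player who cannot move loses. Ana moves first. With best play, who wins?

Ben wins

In binary:
  0110  (6)
  1001  (9)
  1000  (8)
  0111  (7)
  ----
  0000  (0)
The nim-sum is 0, so this is a P-position: the player to move is in a losing position under optimal play; Ana is about to move from it and so loses — Ben wins.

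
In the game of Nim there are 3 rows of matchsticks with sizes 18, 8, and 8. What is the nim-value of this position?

18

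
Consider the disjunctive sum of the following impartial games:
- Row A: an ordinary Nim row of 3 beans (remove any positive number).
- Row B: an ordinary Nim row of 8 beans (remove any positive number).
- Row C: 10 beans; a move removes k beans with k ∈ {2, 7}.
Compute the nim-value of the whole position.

Row A is a plain Nim row of size 3, so its Grundy value is 3.
Row B is a plain Nim row of size 8, so its Grundy value is 8.
Grundy values for row C (subtraction set {2, 7}):
g(0) = mex{} = 0
g(1) = mex{} = 0
g(2) = mex{0} = 1
g(3) = mex{0} = 1
g(4) = mex{1} = 0
g(5) = mex{1} = 0
g(6) = mex{0} = 1
g(7) = mex{0} = 1
g(8) = mex{0,1} = 2
g(9) = mex{1} = 0
g(10) = mex{1,2} = 0
So g(10) = 0.
The value of a disjunctive sum is the nim-sum of the parts.
Combined value = 3 ⊕ 8 ⊕ 0 = 11.

11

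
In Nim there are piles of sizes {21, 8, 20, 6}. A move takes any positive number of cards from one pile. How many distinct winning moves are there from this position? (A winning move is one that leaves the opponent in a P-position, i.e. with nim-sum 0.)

1

Compute the nim-sum pairwise:
21 ⊕ 8 = 29
29 ⊕ 20 = 9
9 ⊕ 6 = 15
The overall nim-sum is X = 15. A pile of size p has a winning move iff p XOR X < p (reduce it to p XOR X).
  21: 21 XOR 15 = 26 ≥ 21 — no move.
  8: 8 XOR 15 = 7 < 8 — winning move (to 7).
  20: 20 XOR 15 = 27 ≥ 20 — no move.
  6: 6 XOR 15 = 9 ≥ 6 — no move.
That gives 1 winning move.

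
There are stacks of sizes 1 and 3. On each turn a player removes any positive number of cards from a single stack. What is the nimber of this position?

2

In binary:
  01  (1)
  11  (3)
  --
  10  (2)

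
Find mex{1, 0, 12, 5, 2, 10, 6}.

3

The values 0, 1, 2 are all present; 3 is the first non-negative integer missing from the set.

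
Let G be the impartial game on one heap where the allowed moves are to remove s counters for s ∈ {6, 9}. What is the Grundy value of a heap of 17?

0

Build the Grundy sequence with g(k) = mex{g(k−s) : s ∈ {6, 9}, s ≤ k}:
k:     0  1  2  3  4  5  6  7  8  9 10 11 12 13 14 15 16 17
g(k):  0  0  0  0  0  0  1  1  1  1  1  1  2  2  2  0  0  0
So g(17) = 0.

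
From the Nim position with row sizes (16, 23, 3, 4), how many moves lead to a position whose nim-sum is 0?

0

Nim-sum: 16 XOR 23 XOR 3 XOR 4 = 0.
The nim-sum is already 0, so every move leaves a nonzero nim-sum — there are no winning moves.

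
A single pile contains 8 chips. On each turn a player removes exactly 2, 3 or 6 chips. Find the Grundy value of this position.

Compute g(0), g(1), … for moves {2, 3, 6}:
k:     0  1  2  3  4  5  6  7  8
g(k):  0  0  1  1  2  0  3  1  2
So g(8) = 2.

2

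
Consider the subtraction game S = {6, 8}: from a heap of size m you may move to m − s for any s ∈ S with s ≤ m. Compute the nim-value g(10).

Compute g(0), g(1), … for moves {6, 8}:
g(0) = mex{} = 0
g(1) = mex{} = 0
g(2) = mex{} = 0
g(3) = mex{} = 0
g(4) = mex{} = 0
g(5) = mex{} = 0
g(6) = mex{0} = 1
g(7) = mex{0} = 1
g(8) = mex{0} = 1
g(9) = mex{0} = 1
g(10) = mex{0} = 1
So g(10) = 1.

1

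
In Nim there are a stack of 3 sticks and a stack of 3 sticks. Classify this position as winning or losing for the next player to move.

Losing position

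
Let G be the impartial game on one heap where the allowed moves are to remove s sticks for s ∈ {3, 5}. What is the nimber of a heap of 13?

1

Compute g(0), g(1), … for moves {3, 5}:
g(0) = mex{} = 0
g(1) = mex{} = 0
g(2) = mex{} = 0
g(3) = mex{0} = 1
g(4) = mex{0} = 1
g(5) = mex{0} = 1
g(6) = mex{0,1} = 2
g(7) = mex{0,1} = 2
g(8) = mex{1} = 0
g(9) = mex{1,2} = 0
g(10) = mex{1,2} = 0
g(11) = mex{0,2} = 1
g(12) = mex{0,2} = 1
g(13) = mex{0} = 1
So g(13) = 1.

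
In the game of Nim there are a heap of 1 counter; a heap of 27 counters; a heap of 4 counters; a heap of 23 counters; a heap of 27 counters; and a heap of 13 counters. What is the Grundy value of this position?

In binary:
  00001  (1)
  11011  (27)
  00100  (4)
  10111  (23)
  11011  (27)
  01101  (13)
  -----
  11111  (31)

31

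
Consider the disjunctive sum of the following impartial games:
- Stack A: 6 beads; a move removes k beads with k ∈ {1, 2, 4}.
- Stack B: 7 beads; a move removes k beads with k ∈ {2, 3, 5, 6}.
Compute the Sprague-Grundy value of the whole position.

Grundy values for stack A (subtraction set {1, 2, 4}):
g(0) = mex{} = 0
g(1) = mex{0} = 1
g(2) = mex{0,1} = 2
g(3) = mex{1,2} = 0
g(4) = mex{0,2} = 1
g(5) = mex{0,1} = 2
g(6) = mex{1,2} = 0
So g(6) = 0.
Build the Grundy sequence for stack B with g(k) = mex{g(k−s) : s ∈ {2, 3, 5, 6}, s ≤ k}:
g(0) = mex{} = 0
g(1) = mex{} = 0
g(2) = mex{0} = 1
g(3) = mex{0} = 1
g(4) = mex{0,1} = 2
g(5) = mex{0,1} = 2
g(6) = mex{0,1,2} = 3
g(7) = mex{0,1,2} = 3
So g(7) = 3.
The value of a disjunctive sum is the nim-sum of the parts.
Combined value = 0 ⊕ 3 = 3.

3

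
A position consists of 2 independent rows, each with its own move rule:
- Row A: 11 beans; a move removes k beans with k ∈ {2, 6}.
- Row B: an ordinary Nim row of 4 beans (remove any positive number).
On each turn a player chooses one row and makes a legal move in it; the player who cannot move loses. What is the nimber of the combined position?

Grundy values for row A (subtraction set {2, 6}):
k:     0  1  2  3  4  5  6  7  8  9 10 11
g(k):  0  0  1  1  0  0  1  1  0  0  1  1
So g(11) = 1.
Row B is a plain Nim row of size 4, so its Grundy value is 4.
By the Sprague-Grundy theorem, the Grundy value of a sum of independent games is the XOR of the component values.
Combined value = 1 XOR 4 = 5.

5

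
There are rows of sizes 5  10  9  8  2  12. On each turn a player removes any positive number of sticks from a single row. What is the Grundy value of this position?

0

In binary:
  0101  (5)
  1010  (10)
  1001  (9)
  1000  (8)
  0010  (2)
  1100  (12)
  ----
  0000  (0)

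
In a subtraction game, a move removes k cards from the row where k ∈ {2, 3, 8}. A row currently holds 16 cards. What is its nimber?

0

Compute g(0), g(1), … for moves {2, 3, 8}:
k:     0  1  2  3  4  5  6  7  8  9 10 11 12 13 14 15 16
g(k):  0  0  1  1  2  0  0  1  1  2  0  0  1  1  2  0  0
So g(16) = 0.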